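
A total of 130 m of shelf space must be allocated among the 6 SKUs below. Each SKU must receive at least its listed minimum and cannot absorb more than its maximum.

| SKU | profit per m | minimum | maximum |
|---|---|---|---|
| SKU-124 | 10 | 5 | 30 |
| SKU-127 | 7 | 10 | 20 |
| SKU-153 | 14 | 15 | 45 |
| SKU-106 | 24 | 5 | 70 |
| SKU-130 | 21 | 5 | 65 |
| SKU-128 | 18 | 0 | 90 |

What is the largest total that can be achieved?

Meeting every minimum uses 5+10+15+5+5+0 = 40 m, leaving 90.
Highest profit per m first: SKU-106 24 > SKU-130 21 > SKU-128 18 > SKU-153 14 > SKU-124 10 > SKU-127 7.
SKU-106: +65 to 70 (cap) — 25 left.
Only 25 left; SKU-130 takes them to reach 30.
Total = 10×5 + 7×10 + 14×15 + 24×70 + 21×30 = 2640.

2640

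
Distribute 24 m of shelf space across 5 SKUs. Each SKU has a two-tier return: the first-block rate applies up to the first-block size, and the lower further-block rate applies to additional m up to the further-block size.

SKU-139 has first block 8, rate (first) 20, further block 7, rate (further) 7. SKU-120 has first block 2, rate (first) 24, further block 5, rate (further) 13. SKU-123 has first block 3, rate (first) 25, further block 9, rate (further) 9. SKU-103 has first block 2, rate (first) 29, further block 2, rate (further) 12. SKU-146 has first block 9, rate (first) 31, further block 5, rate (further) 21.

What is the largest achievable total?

625

Rank every tier by rate: SKU-146/T1 31 > SKU-103/T1 29 > SKU-123/T1 25 > SKU-120/T1 24 > SKU-146/T2 21 > SKU-139/T1 20 > SKU-120/T2 13 > SKU-103/T2 12 > SKU-123/T2 9 > SKU-139/T2 7.
SKU-146/T1 (31): +9 ; 15 left.
SKU-103/T1 (29): +2 ; 13 left.
SKU-123/T1 (25): +3 ; 10 left.
Fill SKU-120 T1 block (2 at 24) ; 8 left.
SKU-146 T2 at 21: fill all 5 ; 3 left.
SKU-139/T1: +3 of 8 at 20; pool empty.
Total = 31×9 + 29×2 + 25×3 + 24×2 + 21×5 + 20×3 = 625.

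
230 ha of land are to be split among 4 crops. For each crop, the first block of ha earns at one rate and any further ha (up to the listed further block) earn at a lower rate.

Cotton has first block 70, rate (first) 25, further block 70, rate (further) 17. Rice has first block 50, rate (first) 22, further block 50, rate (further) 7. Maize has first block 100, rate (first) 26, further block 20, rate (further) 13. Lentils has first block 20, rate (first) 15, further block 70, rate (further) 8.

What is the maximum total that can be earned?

Rank every tier by rate: Maize/first 26 > Cotton/first 25 > Rice/first 22 > Cotton/second 17 > Lentils/first 15 > Maize/second 13 > Lentils/second 8 > Rice/second 7.
Fill Maize first block (100 at 26) ; 130 left.
Fill Cotton first block (70 at 25) ; 60 left.
Rice/first (22): +50 ; 10 left.
Cotton/second: +10 of 70 at 17; pool empty.
Total = 26×100 + 25×70 + 22×50 + 17×10 = 5620.

5620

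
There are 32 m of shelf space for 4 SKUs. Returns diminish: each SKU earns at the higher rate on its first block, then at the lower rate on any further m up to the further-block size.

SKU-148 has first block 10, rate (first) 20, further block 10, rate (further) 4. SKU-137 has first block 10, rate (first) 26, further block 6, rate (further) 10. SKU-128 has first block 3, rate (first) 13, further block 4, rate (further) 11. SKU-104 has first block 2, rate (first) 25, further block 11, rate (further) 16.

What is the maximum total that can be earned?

670

Order all 8 blocks by rate: SKU-137/tier1 26 > SKU-104/tier1 25 > SKU-148/tier1 20 > SKU-104/tier2 16 > SKU-128/tier1 13 > SKU-128/tier2 11 > SKU-137/tier2 10 > SKU-148/tier2 4.
SKU-137 tier1 at 26: fill all 10 — 22 left.
Fill SKU-104 tier1 block (2 at 25) — 20 left.
SKU-148 tier1 at 20: fill all 10 — 10 left.
SKU-104 tier2 at 16: only 10 left, fill 10.
Total = 26×10 + 25×2 + 20×10 + 16×10 = 670.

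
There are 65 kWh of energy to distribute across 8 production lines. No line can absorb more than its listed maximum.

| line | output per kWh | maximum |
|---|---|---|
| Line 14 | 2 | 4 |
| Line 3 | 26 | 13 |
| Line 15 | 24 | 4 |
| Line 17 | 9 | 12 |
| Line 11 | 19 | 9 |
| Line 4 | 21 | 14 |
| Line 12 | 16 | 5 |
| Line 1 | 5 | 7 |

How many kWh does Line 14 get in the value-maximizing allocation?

Order the production lines by output per kWh: Line 3 26 > Line 15 24 > Line 4 21 > Line 11 19 > Line 12 16 > Line 17 9 > Line 1 5 > Line 14 2.
Give Line 3 13 to hit its cap of 13 ; 52 left.
Line 15: +4 to 4 (cap) ; 48 left.
Line 4: +14 to 14 (cap) ; 34 left.
Line 11: +9 to 9 (cap) ; 25 left.
Line 12: +5 to 5 (cap) ; 20 left.
Line 17: +12 to 12 (cap) ; 8 left.
Line 1 takes 7 to reach its cap of 7 ; 1 left.
Only 1 left; Line 14 takes them to reach 1.

1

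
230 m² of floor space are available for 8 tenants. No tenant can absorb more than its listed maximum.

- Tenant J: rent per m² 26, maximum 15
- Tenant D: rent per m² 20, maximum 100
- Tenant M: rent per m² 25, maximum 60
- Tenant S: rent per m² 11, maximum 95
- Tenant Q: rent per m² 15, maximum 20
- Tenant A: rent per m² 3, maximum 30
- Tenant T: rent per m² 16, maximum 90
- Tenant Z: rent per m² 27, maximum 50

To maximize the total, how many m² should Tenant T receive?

Rank by rent per m²: Tenant Z 27 > Tenant J 26 > Tenant M 25 > Tenant D 20 > Tenant T 16 > Tenant Q 15 > Tenant S 11 > Tenant A 3.
Tenant Z takes 50 to reach its cap of 50 ; 180 left.
Tenant J: +15 to 15 (cap) ; 165 left.
Tenant M takes 60 to reach its cap of 60 ; 105 left.
Give Tenant D 100 to hit its cap of 100 ; 5 left.
Tenant T: +5 (room for 90) → 5. Pool exhausted.

5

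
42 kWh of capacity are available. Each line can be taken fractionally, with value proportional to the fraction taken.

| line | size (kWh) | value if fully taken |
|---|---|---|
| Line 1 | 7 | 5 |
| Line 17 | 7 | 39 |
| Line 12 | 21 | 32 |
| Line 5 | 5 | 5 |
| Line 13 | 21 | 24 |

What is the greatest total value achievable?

87

Best value per unit of size first: Line 17 39/7≈5.57, Line 12 32/21≈1.52, Line 13 24/21≈1.14, Line 5 5/5≈1, Line 1 5/7≈0.714.
All 7 kWh of Line 17 fit (value 39) — 35 remain.
Take all of Line 12 (21 kWh, value 32) — 14 kWh left.
Only 14 kWh remain; take 14/21 of Line 13 for value 24×14/21 = 16.
Total value = 87.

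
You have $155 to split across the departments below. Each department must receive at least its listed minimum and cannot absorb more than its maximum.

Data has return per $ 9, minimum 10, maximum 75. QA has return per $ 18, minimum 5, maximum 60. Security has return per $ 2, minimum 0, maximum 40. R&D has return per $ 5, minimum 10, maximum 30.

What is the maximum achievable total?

Meeting every minimum uses 10+5+0+10 = 25 $, leaving 130.
Order the departments by return per $: QA 18 > Data 9 > R&D 5 > Security 2.
QA takes 55 more to reach its cap of 60 ; 75 left.
Give Data 65 more to hit its cap of 75 ; 10 left.
R&D: +10 (room for 20) → 20. Pool exhausted.
Total = 9×75 + 18×60 + 5×20 = 1855.

1855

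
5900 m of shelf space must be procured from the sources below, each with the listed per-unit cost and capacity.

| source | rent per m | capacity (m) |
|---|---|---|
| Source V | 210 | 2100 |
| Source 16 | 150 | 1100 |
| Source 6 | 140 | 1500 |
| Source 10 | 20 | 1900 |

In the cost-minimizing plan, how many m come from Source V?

Use sources in increasing cost order.
Source 10 at 20: take all 1900 m → 4000 still needed.
Take 1500 from Source 6 at 140 → need 2500 more.
Take 1100 from Source 16 at 150 → need 1400 more.
Source V at 210: take 1400 of its 2100 → requirement met.

1400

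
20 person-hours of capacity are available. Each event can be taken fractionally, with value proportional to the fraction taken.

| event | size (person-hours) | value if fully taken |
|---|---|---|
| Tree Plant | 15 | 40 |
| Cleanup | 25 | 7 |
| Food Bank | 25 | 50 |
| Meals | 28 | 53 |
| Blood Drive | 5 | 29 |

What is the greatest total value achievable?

69

Rank by value-to-size ratio: Blood Drive 29/5≈5.8, Tree Plant 40/15≈2.67, Food Bank 50/25≈2, Meals 53/28≈1.89, Cleanup 7/25≈0.28.
Blood Drive: take in full, 5 person-hours for value 29 → 15 left.
Tree Plant: take in full, 15 person-hours for value 40 → 0 left.
Total value = 69.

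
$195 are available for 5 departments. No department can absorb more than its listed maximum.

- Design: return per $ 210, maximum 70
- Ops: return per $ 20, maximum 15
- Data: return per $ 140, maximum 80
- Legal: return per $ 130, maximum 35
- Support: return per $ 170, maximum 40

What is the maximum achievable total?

33350

Order the departments by return per $: Design 210 > Support 170 > Data 140 > Legal 130 > Ops 20.
Design takes 70 to reach its cap of 70 → 125 left.
Support: +40 to 40 (cap) → 85 left.
Data: +80 to 80 (cap) → 5 left.
Legal has room for 35 but only 5 remain, so it gets 5.
Total = 210×70 + 140×80 + 130×5 + 170×40 = 33350.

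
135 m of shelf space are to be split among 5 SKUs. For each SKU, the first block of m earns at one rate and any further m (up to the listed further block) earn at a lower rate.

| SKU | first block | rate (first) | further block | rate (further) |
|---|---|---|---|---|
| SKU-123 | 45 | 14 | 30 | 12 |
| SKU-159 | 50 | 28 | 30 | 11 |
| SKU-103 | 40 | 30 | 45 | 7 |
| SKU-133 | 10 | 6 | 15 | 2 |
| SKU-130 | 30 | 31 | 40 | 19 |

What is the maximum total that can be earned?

3815

Treat each block as its own option and order by rate: SKU-130/T1 31 > SKU-103/T1 30 > SKU-159/T1 28 > SKU-130/T2 19 > SKU-123/T1 14 > SKU-123/T2 12 > SKU-159/T2 11 > SKU-103/T2 7 > SKU-133/T1 6 > SKU-133/T2 2.
SKU-130/T1 (31): +30 → 105 left.
Fill SKU-103 T1 block (40 at 30) → 65 left.
SKU-159/T1 (28): +50 → 15 left.
SKU-130 T2 at 19: only 15 left, fill 15.
Total = 31×30 + 30×40 + 28×50 + 19×15 = 3815.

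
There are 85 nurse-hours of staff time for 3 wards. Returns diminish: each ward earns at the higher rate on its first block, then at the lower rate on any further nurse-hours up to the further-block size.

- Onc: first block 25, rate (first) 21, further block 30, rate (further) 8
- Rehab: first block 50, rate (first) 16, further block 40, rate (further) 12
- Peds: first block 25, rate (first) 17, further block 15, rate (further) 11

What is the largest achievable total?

Rank every tier by rate: Onc/first 21 > Peds/first 17 > Rehab/first 16 > Rehab/second 12 > Peds/second 11 > Onc/second 8.
Fill Onc first block (25 at 21) ; 60 left.
Peds first at 17: fill all 25 ; 35 left.
35 remain; put them into Rehab first at 16.
Total = 21×25 + 17×25 + 16×35 = 1510.

1510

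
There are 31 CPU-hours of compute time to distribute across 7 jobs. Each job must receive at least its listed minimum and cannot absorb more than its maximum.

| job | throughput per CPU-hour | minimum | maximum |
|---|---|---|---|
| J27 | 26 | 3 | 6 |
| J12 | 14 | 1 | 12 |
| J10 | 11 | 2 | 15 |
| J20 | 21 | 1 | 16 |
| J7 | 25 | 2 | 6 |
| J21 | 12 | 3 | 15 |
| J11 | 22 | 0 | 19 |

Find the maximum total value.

Meeting every minimum uses 3+1+2+1+2+3+0 = 12 CPU-hours, leaving 19.
Order the jobs by throughput per CPU-hour: J27 26 > J7 25 > J11 22 > J20 21 > J12 14 > J21 12 > J10 11.
Give J27 3 more to hit its cap of 6 → 16 left.
J7 takes 4 more to reach its cap of 6 → 12 left.
Only 12 left; J11 takes them to reach 12.
Total = 26×6 + 14×1 + 11×2 + 21×1 + 25×6 + 12×3 + 22×12 = 663.

663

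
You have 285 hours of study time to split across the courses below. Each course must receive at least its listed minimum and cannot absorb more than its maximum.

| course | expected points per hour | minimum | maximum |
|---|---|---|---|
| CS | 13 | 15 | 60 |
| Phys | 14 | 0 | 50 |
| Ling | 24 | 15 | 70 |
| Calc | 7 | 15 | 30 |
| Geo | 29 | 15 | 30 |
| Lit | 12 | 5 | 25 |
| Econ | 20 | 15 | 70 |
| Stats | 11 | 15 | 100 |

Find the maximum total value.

5370

Meeting every minimum uses 15+0+15+15+15+5+15+15 = 95 hours, leaving 190.
Rank by expected points per hour: Geo 29 > Ling 24 > Econ 20 > Phys 14 > CS 13 > Lit 12 > Stats 11 > Calc 7.
Geo takes 15 more to reach its cap of 30 ; 175 left.
Give Ling 55 more to hit its cap of 70 ; 120 left.
Econ: +55 to 70 (cap) ; 65 left.
Give Phys 50 more to hit its cap of 50 ; 15 left.
Only 15 left; CS takes them to reach 30.
Total = 13×30 + 14×50 + 24×70 + 7×15 + 29×30 + 12×5 + 20×70 + 11×15 = 5370.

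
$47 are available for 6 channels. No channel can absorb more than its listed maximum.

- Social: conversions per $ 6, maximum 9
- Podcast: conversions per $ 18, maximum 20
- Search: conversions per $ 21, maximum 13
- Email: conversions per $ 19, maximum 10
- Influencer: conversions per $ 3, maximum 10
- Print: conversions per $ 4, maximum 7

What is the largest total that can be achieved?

Rank by conversions per $: Search 21 > Email 19 > Podcast 18 > Social 6 > Print 4 > Influencer 3.
Give Search 13 to hit its cap of 13 → 34 left.
Email: +10 to 10 (cap) → 24 left.
Podcast: +20 to 20 (cap) → 4 left.
Only 4 left; Social takes them to reach 4.
Total = 6×4 + 18×20 + 21×13 + 19×10 = 847.

847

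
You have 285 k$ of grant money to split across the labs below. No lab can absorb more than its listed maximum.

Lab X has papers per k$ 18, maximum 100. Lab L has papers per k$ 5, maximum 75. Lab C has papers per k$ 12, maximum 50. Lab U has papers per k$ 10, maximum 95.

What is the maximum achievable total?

3550

Order the labs by papers per k$: Lab X 18 > Lab C 12 > Lab U 10 > Lab L 5.
Lab X: +100 to 100 (cap) → 185 left.
Lab C takes 50 to reach its cap of 50 → 135 left.
Lab U: +95 to 95 (cap) → 40 left.
Only 40 left; Lab L takes them to reach 40.
Total = 18×100 + 5×40 + 12×50 + 10×95 = 3550.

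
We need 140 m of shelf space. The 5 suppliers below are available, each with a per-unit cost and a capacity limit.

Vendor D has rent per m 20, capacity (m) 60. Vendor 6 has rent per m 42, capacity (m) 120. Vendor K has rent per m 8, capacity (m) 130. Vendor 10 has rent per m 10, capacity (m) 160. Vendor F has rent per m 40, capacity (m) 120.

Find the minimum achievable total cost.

Fill from the cheapest supplier first.
Vendor K at 8: take all 130 m — 10 still needed.
Vendor 10 (10): take the remaining 10 — done.
Vendor D, Vendor F, Vendor 6: unused.
Cost = 130×8 + 10×10 = 1140.

1140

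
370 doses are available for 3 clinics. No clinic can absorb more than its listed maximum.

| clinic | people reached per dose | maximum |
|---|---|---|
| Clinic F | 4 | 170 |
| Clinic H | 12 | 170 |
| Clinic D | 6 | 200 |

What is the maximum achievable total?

Highest people reached per dose first: Clinic H 12 > Clinic D 6 > Clinic F 4.
Clinic H: +170 to 170 (cap) — 200 left.
Give Clinic D 200 to hit its cap of 200 — 0 left.
Total = 12×170 + 6×200 = 3240.

3240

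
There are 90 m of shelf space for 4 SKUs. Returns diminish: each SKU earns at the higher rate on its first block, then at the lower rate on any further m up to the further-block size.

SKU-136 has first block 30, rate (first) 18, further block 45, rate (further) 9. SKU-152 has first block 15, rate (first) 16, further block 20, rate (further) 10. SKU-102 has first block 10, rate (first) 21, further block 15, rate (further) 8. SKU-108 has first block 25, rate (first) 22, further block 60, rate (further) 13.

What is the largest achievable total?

Treat each block as its own option and order by rate: SKU-108/first 22 > SKU-102/first 21 > SKU-136/first 18 > SKU-152/first 16 > SKU-108/second 13 > SKU-152/second 10 > SKU-136/second 9 > SKU-102/second 8.
Fill SKU-108 first block (25 at 22) ; 65 left.
Fill SKU-102 first block (10 at 21) ; 55 left.
SKU-136 first at 18: fill all 30 ; 25 left.
Fill SKU-152 first block (15 at 16) ; 10 left.
10 remain; put them into SKU-108 second at 13.
Total = 22×25 + 21×10 + 18×30 + 16×15 + 13×10 = 1670.

1670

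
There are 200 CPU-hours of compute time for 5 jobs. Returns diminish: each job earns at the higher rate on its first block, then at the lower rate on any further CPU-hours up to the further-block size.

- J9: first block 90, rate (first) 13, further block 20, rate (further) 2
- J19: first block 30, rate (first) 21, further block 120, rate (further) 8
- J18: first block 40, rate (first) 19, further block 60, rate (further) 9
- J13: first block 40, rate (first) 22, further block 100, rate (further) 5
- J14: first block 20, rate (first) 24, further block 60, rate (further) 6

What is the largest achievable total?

Order all 10 blocks by rate: J14/T1 24 > J13/T1 22 > J19/T1 21 > J18/T1 19 > J9/T1 13 > J18/T2 9 > J19/T2 8 > J14/T2 6 > J13/T2 5 > J9/T2 2.
Fill J14 T1 block (20 at 24) ; 180 left.
J13/T1 (22): +40 ; 140 left.
J19 T1 at 21: fill all 30 ; 110 left.
J18/T1 (19): +40 ; 70 left.
J9/T1: +70 of 90 at 13; pool empty.
Total = 24×20 + 22×40 + 21×30 + 19×40 + 13×70 = 3660.

3660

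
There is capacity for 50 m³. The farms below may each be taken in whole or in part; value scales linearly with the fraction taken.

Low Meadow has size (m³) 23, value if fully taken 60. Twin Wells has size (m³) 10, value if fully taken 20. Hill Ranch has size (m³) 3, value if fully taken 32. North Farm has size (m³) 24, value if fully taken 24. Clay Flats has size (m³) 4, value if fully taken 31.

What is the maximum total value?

Best value per unit of size first: Hill Ranch 32/3≈10.7, Clay Flats 31/4≈7.75, Low Meadow 60/23≈2.61, Twin Wells 20/10≈2, North Farm 24/24≈1.
Take all of Hill Ranch (3 m³, value 32) ; 47 m³ left.
Take all of Clay Flats (4 m³, value 31) ; 43 m³ left.
Low Meadow: take in full, 23 m³ for value 60 ; 20 left.
All 10 m³ of Twin Wells fit (value 20) ; 10 remain.
Only 10 m³ remain; take 10/24 of North Farm for value 24×10/24 = 10.
Total value = 153.

153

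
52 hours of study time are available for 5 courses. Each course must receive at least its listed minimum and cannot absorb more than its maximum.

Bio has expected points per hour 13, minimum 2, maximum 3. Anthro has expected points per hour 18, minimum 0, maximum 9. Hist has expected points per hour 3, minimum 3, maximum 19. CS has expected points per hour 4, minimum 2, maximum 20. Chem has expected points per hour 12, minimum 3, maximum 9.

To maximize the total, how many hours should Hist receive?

Meeting every minimum uses 2+0+3+2+3 = 10 hours, leaving 42.
Order the courses by expected points per hour: Anthro 18 > Bio 13 > Chem 12 > CS 4 > Hist 3.
Give Anthro 9 more to hit its cap of 9 ; 33 left.
Bio takes 1 more to reach its cap of 3 ; 32 left.
Give Chem 6 more to hit its cap of 9 ; 26 left.
CS takes 18 more to reach its cap of 20 ; 8 left.
Only 8 left; Hist takes them to reach 11.

11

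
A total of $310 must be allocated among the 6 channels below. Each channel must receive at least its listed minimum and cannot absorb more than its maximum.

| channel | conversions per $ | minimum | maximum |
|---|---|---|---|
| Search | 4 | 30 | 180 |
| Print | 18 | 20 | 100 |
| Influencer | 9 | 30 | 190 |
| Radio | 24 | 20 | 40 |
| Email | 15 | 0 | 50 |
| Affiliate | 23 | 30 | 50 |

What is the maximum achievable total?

5140

Meeting every minimum uses 30+20+30+20+0+30 = 130 $, leaving 180.
Rank by conversions per $: Radio 24 > Affiliate 23 > Print 18 > Email 15 > Influencer 9 > Search 4.
Radio takes 20 more to reach its cap of 40 → 160 left.
Affiliate takes 20 more to reach its cap of 50 → 140 left.
Give Print 80 more to hit its cap of 100 → 60 left.
Give Email 50 more to hit its cap of 50 → 10 left.
Only 10 left; Influencer takes them to reach 40.
Total = 4×30 + 18×100 + 9×40 + 24×40 + 15×50 + 23×50 = 5140.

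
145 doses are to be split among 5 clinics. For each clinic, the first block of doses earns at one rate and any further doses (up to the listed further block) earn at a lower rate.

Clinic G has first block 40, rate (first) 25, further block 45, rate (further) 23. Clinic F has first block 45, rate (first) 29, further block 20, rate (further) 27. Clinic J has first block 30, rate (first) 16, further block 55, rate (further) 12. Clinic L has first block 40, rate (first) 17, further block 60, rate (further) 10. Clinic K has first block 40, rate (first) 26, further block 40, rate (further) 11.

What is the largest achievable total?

Treat each block as its own option and order by rate: Clinic F/T1 29 > Clinic F/T2 27 > Clinic K/T1 26 > Clinic G/T1 25 > Clinic G/T2 23 > Clinic L/T1 17 > Clinic J/T1 16 > Clinic J/T2 12 > Clinic K/T2 11 > Clinic L/T2 10.
Clinic F T1 at 29: fill all 45 — 100 left.
Clinic F T2 at 27: fill all 20 — 80 left.
Clinic K/T1 (26): +40 — 40 left.
Fill Clinic G T1 block (40 at 25) — 0 left.
Total = 29×45 + 27×20 + 26×40 + 25×40 = 3885.

3885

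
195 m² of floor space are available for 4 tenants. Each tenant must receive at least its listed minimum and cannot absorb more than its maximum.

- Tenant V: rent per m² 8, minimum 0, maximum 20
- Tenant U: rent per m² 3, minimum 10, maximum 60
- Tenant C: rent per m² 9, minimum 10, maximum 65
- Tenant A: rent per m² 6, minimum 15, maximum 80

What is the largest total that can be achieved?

Meeting every minimum uses 0+10+10+15 = 35 m², leaving 160.
Highest rent per m² first: Tenant C 9 > Tenant V 8 > Tenant A 6 > Tenant U 3.
Tenant C: +55 to 65 (cap) ; 105 left.
Tenant V takes 20 more to reach its cap of 20 ; 85 left.
Tenant A: +65 to 80 (cap) ; 20 left.
Tenant U: +20 (room for 50) → 30. Pool exhausted.
Total = 8×20 + 3×30 + 9×65 + 6×80 = 1315.

1315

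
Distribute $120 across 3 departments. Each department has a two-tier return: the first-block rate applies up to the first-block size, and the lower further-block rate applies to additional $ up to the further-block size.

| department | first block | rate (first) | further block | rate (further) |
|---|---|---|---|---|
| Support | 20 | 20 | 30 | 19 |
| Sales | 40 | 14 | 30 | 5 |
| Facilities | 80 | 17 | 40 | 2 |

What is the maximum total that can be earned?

2160

Treat each block as its own option and order by rate: Support/T1 20 > Support/T2 19 > Facilities/T1 17 > Sales/T1 14 > Sales/T2 5 > Facilities/T2 2.
Fill Support T1 block (20 at 20) → 100 left.
Fill Support T2 block (30 at 19) → 70 left.
70 remain; put them into Facilities T1 at 17.
Total = 20×20 + 19×30 + 17×70 = 2160.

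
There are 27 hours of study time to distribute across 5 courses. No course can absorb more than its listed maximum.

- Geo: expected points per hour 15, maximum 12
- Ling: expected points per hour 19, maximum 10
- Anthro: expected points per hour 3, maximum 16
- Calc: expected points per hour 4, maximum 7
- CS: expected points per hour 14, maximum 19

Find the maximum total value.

Highest expected points per hour first: Ling 19 > Geo 15 > CS 14 > Calc 4 > Anthro 3.
Ling: +10 to 10 (cap) ; 17 left.
Give Geo 12 to hit its cap of 12 ; 5 left.
CS: +5 (room for 19) → 5. Pool exhausted.
Total = 15×12 + 19×10 + 14×5 = 440.

440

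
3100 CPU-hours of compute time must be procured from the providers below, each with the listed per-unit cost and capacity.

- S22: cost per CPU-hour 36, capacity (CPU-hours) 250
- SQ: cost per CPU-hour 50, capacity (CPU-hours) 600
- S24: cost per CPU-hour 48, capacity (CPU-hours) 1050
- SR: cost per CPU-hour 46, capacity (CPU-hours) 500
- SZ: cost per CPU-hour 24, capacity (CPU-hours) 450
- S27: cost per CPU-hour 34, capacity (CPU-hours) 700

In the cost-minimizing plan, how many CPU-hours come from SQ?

150

Fill from the cheapest provider first.
SZ at 24: take all 450 CPU-hours ; 2650 still needed.
S27 at 34: take all 700 CPU-hours ; 1950 still needed.
S22 at 36: take all 250 CPU-hours ; 1700 still needed.
SR (46): use full 500 ; 1200 CPU-hours to go.
S24 at 48: take all 1050 CPU-hours ; 150 still needed.
Take 150 from SQ at 50 to finish.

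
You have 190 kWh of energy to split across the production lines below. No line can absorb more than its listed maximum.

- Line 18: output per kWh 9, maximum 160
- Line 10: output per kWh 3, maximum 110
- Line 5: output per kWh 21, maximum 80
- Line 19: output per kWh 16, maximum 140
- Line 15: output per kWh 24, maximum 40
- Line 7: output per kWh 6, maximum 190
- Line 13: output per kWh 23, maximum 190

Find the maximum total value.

Highest output per kWh first: Line 15 24 > Line 13 23 > Line 5 21 > Line 19 16 > Line 18 9 > Line 7 6 > Line 10 3.
Give Line 15 40 to hit its cap of 40 — 150 left.
Only 150 left; Line 13 takes them to reach 150.
Total = 24×40 + 23×150 = 4410.

4410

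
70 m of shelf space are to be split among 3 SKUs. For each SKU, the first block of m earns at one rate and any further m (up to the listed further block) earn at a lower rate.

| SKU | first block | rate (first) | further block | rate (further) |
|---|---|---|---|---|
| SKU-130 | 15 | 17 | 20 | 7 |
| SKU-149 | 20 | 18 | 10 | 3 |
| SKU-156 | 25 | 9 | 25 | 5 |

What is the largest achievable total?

Rank every tier by rate: SKU-149/first 18 > SKU-130/first 17 > SKU-156/first 9 > SKU-130/second 7 > SKU-156/second 5 > SKU-149/second 3.
Fill SKU-149 first block (20 at 18) ; 50 left.
Fill SKU-130 first block (15 at 17) ; 35 left.
SKU-156 first at 9: fill all 25 ; 10 left.
10 remain; put them into SKU-130 second at 7.
Total = 18×20 + 17×15 + 9×25 + 7×10 = 910.

910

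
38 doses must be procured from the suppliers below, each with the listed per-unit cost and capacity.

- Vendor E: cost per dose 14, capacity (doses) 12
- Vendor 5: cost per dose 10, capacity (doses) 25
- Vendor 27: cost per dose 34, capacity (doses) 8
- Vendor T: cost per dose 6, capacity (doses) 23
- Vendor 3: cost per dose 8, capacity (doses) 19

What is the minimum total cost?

Use suppliers in increasing cost order.
Take 23 from Vendor T at 6 — need 15 more.
Take 15 from Vendor 3 at 8 to finish.
Vendor 5, Vendor E, Vendor 27: unused.
Cost = 23×6 + 15×8 = 258.

258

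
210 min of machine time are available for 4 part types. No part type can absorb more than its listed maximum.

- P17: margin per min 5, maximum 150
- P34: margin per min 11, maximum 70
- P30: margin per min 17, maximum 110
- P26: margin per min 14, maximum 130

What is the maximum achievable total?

3270

Order the part types by margin per min: P30 17 > P26 14 > P34 11 > P17 5.
Give P30 110 to hit its cap of 110 ; 100 left.
Only 100 left; P26 takes them to reach 100.
Total = 17×110 + 14×100 = 3270.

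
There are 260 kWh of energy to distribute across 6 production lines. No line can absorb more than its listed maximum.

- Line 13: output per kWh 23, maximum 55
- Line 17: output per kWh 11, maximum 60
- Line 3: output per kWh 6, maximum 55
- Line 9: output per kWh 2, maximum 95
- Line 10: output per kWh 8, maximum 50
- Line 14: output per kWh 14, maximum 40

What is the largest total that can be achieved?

Order the production lines by output per kWh: Line 13 23 > Line 14 14 > Line 17 11 > Line 10 8 > Line 3 6 > Line 9 2.
Give Line 13 55 to hit its cap of 55 — 205 left.
Line 14 takes 40 to reach its cap of 40 — 165 left.
Line 17 takes 60 to reach its cap of 60 — 105 left.
Line 10: +50 to 50 (cap) — 55 left.
Line 3: +55 to 55 (cap) — 0 left.
Total = 23×55 + 11×60 + 6×55 + 8×50 + 14×40 = 3215.

3215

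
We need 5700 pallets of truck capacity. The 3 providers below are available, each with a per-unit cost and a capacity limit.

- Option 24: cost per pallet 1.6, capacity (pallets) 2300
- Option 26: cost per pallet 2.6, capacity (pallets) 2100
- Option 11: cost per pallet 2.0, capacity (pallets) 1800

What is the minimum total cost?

Fill from the cheapest provider first.
Option 24 (1.6): use full 2300 ; 3400 pallets to go.
Option 11 at 2.0: take all 1800 pallets ; 1600 still needed.
Option 26 at 2.6: take 1600 of its 2100 ; requirement met.
Cost = 2300×1.6 + 1800×2.0 + 1600×2.6 = 11440.

11440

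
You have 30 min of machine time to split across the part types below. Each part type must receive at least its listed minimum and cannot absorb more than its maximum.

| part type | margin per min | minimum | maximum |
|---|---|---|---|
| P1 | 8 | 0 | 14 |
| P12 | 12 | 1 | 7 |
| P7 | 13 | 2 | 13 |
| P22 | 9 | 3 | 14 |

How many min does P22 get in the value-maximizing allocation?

10

Meeting every minimum uses 0+1+2+3 = 6 min, leaving 24.
Order the part types by margin per min: P7 13 > P12 12 > P22 9 > P1 8.
P7: +11 to 13 (cap) → 13 left.
Give P12 6 more to hit its cap of 7 → 7 left.
P22 has room for 11 more but only 7 remain, so it gets 10.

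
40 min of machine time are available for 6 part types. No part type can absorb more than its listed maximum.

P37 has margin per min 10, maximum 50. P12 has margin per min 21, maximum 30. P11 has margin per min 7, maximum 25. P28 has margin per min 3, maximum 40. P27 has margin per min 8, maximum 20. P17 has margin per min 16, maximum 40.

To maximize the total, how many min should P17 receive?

10

Order the part types by margin per min: P12 21 > P17 16 > P37 10 > P27 8 > P11 7 > P28 3.
P12 takes 30 to reach its cap of 30 — 10 left.
Only 10 left; P17 takes them to reach 10.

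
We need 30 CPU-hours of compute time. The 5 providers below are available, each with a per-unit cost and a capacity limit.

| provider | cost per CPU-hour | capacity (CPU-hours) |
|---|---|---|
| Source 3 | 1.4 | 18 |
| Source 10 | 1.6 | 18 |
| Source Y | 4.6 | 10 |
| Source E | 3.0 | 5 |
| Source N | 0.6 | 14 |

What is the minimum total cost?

30.8

Use providers in increasing cost order.
Source N at 0.6: take all 14 CPU-hours → 16 still needed.
Source 3 at 1.4: take 16 of its 18 → requirement met.
Source 10, Source E, Source Y: unused.
Cost = 14×0.6 + 16×1.4 = 30.8.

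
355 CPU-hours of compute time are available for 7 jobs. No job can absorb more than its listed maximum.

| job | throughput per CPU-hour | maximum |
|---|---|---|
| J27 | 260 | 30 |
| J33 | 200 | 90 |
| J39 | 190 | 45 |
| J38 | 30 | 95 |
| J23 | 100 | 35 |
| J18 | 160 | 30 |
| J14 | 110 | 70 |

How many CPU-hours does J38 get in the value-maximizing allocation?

Order the jobs by throughput per CPU-hour: J27 260 > J33 200 > J39 190 > J18 160 > J14 110 > J23 100 > J38 30.
J27 takes 30 to reach its cap of 30 — 325 left.
J33: +90 to 90 (cap) — 235 left.
J39: +45 to 45 (cap) — 190 left.
J18: +30 to 30 (cap) — 160 left.
J14 takes 70 to reach its cap of 70 — 90 left.
J23 takes 35 to reach its cap of 35 — 55 left.
J38 has room for 95 but only 55 remain, so it gets 55.

55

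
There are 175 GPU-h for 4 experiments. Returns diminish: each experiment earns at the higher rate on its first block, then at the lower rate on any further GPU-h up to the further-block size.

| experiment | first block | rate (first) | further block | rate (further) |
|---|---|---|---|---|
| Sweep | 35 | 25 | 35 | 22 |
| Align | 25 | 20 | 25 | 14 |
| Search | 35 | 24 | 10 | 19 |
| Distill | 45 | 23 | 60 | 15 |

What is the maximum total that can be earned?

4020

Order all 8 blocks by rate: Sweep/first 25 > Search/first 24 > Distill/first 23 > Sweep/second 22 > Align/first 20 > Search/second 19 > Distill/second 15 > Align/second 14.
Fill Sweep first block (35 at 25) — 140 left.
Fill Search first block (35 at 24) — 105 left.
Fill Distill first block (45 at 23) — 60 left.
Sweep second at 22: fill all 35 — 25 left.
Align/first (20): +25 — 0 left.
Total = 25×35 + 24×35 + 23×45 + 22×35 + 20×25 = 4020.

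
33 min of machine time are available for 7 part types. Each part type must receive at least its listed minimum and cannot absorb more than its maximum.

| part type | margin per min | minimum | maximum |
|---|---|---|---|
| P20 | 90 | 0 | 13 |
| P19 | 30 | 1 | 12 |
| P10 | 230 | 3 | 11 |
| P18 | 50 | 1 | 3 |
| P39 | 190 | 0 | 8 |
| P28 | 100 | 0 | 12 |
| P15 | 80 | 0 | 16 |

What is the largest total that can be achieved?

5330

Meeting every minimum uses 0+1+3+1+0+0+0 = 5 min, leaving 28.
Order the part types by margin per min: P10 230 > P39 190 > P28 100 > P20 90 > P15 80 > P18 50 > P19 30.
Give P10 8 more to hit its cap of 11 ; 20 left.
P39: +8 to 8 (cap) ; 12 left.
P28 takes 12 more to reach its cap of 12 ; 0 left.
Total = 30×1 + 230×11 + 50×1 + 190×8 + 100×12 = 5330.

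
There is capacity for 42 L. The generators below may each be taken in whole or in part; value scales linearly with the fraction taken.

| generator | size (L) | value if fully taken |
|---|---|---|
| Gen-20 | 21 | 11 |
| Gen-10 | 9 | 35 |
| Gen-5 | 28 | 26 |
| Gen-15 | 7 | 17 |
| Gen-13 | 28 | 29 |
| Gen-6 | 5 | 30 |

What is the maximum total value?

Rank by value-to-size ratio: Gen-6 30/5≈6, Gen-10 35/9≈3.89, Gen-15 17/7≈2.43, Gen-13 29/28≈1.04, Gen-5 26/28≈0.929, Gen-20 11/21≈0.524.
Take all of Gen-6 (5 L, value 30) — 37 L left.
Gen-10: take in full, 9 L for value 35 — 28 left.
All 7 L of Gen-15 fit (value 17) — 21 remain.
21 L left: a 21/28 share of Gen-13 gives 29×21/28 = 21.75.
Total value = 103.75.

103.75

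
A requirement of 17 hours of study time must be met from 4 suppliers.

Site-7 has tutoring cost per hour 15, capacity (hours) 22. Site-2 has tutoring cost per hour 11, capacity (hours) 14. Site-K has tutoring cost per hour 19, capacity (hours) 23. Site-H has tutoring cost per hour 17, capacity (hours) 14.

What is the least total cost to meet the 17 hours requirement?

199

Fill from the cheapest supplier first.
Site-2 at 11: take all 14 hours → 3 still needed.
Site-7 (15): take the remaining 3 → done.
Site-H, Site-K: unused.
Cost = 14×11 + 3×15 = 199.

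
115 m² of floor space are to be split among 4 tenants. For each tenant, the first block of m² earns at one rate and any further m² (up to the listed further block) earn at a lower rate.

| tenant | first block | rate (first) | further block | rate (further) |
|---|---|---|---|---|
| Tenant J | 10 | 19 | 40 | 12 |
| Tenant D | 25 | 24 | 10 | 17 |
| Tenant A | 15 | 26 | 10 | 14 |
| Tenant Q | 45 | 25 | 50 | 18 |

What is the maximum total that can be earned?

Rank every tier by rate: Tenant A/tier1 26 > Tenant Q/tier1 25 > Tenant D/tier1 24 > Tenant J/tier1 19 > Tenant Q/tier2 18 > Tenant D/tier2 17 > Tenant A/tier2 14 > Tenant J/tier2 12.
Tenant A tier1 at 26: fill all 15 — 100 left.
Tenant Q tier1 at 25: fill all 45 — 55 left.
Fill Tenant D tier1 block (25 at 24) — 30 left.
Fill Tenant J tier1 block (10 at 19) — 20 left.
Tenant Q/tier2: +20 of 50 at 18; pool empty.
Total = 26×15 + 25×45 + 24×25 + 19×10 + 18×20 = 2665.

2665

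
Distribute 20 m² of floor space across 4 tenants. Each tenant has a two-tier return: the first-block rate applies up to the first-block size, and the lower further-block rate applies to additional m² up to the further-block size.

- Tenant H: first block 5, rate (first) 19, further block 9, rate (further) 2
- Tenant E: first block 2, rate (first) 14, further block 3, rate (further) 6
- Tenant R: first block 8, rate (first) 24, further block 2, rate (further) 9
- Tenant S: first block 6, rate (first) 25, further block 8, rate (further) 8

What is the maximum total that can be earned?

451

Rank every tier by rate: Tenant S/T1 25 > Tenant R/T1 24 > Tenant H/T1 19 > Tenant E/T1 14 > Tenant R/T2 9 > Tenant S/T2 8 > Tenant E/T2 6 > Tenant H/T2 2.
Fill Tenant S T1 block (6 at 25) ; 14 left.
Tenant R/T1 (24): +8 ; 6 left.
Tenant H/T1 (19): +5 ; 1 left.
Tenant E T1 at 14: only 1 left, fill 1.
Total = 25×6 + 24×8 + 19×5 + 14×1 = 451.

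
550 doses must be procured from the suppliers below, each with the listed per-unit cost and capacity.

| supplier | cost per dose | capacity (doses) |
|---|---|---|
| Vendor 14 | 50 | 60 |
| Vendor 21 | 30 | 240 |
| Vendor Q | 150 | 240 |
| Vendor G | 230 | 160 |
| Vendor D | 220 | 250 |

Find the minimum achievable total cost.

Use suppliers in increasing cost order.
Take 240 from Vendor 21 at 30 — need 310 more.
Vendor 14 at 50: take all 60 doses — 250 still needed.
Vendor Q at 150: take all 240 doses — 10 still needed.
Take 10 from Vendor D at 220 to finish.
Vendor G: unused.
Cost = 240×30 + 60×50 + 240×150 + 10×220 = 48400.

48400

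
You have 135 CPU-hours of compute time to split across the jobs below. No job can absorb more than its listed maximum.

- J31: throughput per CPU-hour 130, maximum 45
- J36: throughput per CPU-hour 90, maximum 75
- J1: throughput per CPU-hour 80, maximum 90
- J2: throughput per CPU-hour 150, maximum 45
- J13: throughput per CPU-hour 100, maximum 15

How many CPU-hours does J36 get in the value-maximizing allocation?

Rank by throughput per CPU-hour: J2 150 > J31 130 > J13 100 > J36 90 > J1 80.
J2 takes 45 to reach its cap of 45 ; 90 left.
Give J31 45 to hit its cap of 45 ; 45 left.
J13 takes 15 to reach its cap of 15 ; 30 left.
Only 30 left; J36 takes them to reach 30.

30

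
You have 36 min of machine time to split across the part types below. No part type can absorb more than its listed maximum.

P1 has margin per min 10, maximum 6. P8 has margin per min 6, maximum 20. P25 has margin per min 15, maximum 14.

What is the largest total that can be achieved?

Order the part types by margin per min: P25 15 > P1 10 > P8 6.
P25 takes 14 to reach its cap of 14 ; 22 left.
P1 takes 6 to reach its cap of 6 ; 16 left.
P8 has room for 20 but only 16 remain, so it gets 16.
Total = 10×6 + 6×16 + 15×14 = 366.

366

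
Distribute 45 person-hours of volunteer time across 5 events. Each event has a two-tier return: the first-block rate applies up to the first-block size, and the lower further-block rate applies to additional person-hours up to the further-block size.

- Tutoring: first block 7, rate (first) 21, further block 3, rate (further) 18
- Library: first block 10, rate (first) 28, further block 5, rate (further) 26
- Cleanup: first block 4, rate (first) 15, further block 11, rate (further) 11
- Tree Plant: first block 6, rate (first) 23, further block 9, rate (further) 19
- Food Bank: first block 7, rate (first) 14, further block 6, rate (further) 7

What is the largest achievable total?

994

Rank every tier by rate: Library/first 28 > Library/second 26 > Tree Plant/first 23 > Tutoring/first 21 > Tree Plant/second 19 > Tutoring/second 18 > Cleanup/first 15 > Food Bank/first 14 > Cleanup/second 11 > Food Bank/second 7.
Fill Library first block (10 at 28) → 35 left.
Library second at 26: fill all 5 → 30 left.
Tree Plant/first (23): +6 → 24 left.
Tutoring first at 21: fill all 7 → 17 left.
Tree Plant/second (19): +9 → 8 left.
Tutoring second at 18: fill all 3 → 5 left.
Cleanup first at 15: fill all 4 → 1 left.
Food Bank/first: +1 of 7 at 14; pool empty.
Total = 28×10 + 26×5 + 23×6 + 21×7 + 19×9 + 18×3 + 15×4 + 14×1 = 994.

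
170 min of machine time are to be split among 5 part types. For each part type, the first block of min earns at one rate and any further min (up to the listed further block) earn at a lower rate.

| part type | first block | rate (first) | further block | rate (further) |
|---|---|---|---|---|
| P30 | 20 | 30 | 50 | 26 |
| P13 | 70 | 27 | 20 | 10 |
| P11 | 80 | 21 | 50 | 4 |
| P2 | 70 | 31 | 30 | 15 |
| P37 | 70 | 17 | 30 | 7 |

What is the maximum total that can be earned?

Rank every tier by rate: P2/tier1 31 > P30/tier1 30 > P13/tier1 27 > P30/tier2 26 > P11/tier1 21 > P37/tier1 17 > P2/tier2 15 > P13/tier2 10 > P37/tier2 7 > P11/tier2 4.
Fill P2 tier1 block (70 at 31) → 100 left.
P30/tier1 (30): +20 → 80 left.
P13/tier1 (27): +70 → 10 left.
P30 tier2 at 26: only 10 left, fill 10.
Total = 31×70 + 30×20 + 27×70 + 26×10 = 4920.

4920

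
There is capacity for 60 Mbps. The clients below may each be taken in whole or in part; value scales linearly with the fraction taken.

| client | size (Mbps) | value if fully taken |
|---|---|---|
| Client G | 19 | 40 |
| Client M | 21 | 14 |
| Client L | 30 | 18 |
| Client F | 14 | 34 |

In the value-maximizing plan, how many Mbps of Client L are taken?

Rank by value-to-size ratio: Client F 34/14≈2.43, Client G 40/19≈2.11, Client M 14/21≈0.667, Client L 18/30≈0.6.
Take all of Client F (14 Mbps, value 34) — 46 Mbps left.
Take all of Client G (19 Mbps, value 40) — 27 Mbps left.
All 21 Mbps of Client M fit (value 14) — 6 remain.
Only 6 Mbps remain; take 6/30 of Client L for value 18×6/30 = 3.6.

6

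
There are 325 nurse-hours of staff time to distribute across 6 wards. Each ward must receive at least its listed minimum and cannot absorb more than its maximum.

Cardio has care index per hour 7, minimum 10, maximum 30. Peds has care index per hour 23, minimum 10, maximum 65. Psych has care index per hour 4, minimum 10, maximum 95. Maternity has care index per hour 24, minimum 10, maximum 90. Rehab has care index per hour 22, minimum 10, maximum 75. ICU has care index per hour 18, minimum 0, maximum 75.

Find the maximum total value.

6765

Meeting every minimum uses 10+10+10+10+10+0 = 50 nurse-hours, leaving 275.
Rank by care index per hour: Maternity 24 > Peds 23 > Rehab 22 > ICU 18 > Cardio 7 > Psych 4.
Maternity: +80 to 90 (cap) ; 195 left.
Peds takes 55 more to reach its cap of 65 ; 140 left.
Rehab: +65 to 75 (cap) ; 75 left.
Give ICU 75 more to hit its cap of 75 ; 0 left.
Total = 7×10 + 23×65 + 4×10 + 24×90 + 22×75 + 18×75 = 6765.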